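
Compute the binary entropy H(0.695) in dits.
0.2671 dits

The binary entropy function is:
H(p) = -p log(p) - (1-p) log(1-p)

H(0.695) = -0.695 × log_10(0.695) - 0.305 × log_10(0.305)
H(0.695) = 0.2671 dits

Note: Binary entropy is maximized at p=0.5 (H=1 bit) and minimized at p=0 or p=1 (H=0).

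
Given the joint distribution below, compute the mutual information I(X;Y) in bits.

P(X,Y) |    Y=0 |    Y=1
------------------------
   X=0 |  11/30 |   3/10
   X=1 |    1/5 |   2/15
0.0016 bits

Mutual information: I(X;Y) = H(X) + H(Y) - H(X,Y)

Marginals:
P(X) = (2/3, 1/3), H(X) = 0.9183 bits
P(Y) = (17/30, 13/30), H(Y) = 0.9871 bits

Joint entropy: H(X,Y) = 1.9038 bits

I(X;Y) = 0.9183 + 0.9871 - 1.9038 = 0.0016 bits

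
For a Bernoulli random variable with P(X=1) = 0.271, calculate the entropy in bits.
0.8429 bits

The binary entropy function is:
H(p) = -p log(p) - (1-p) log(1-p)

H(0.271) = -0.271 × log_2(0.271) - 0.729 × log_2(0.729)
H(0.271) = 0.8429 bits

Note: Binary entropy is maximized at p=0.5 (H=1 bit) and minimized at p=0 or p=1 (H=0).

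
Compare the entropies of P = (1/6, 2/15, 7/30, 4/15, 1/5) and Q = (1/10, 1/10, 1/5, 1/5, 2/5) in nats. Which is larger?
P

Computing entropies in nats:
H(P) = 1.5812
H(Q) = 1.4708

Distribution P has higher entropy.

Intuition: The distribution closer to uniform (more spread out) has higher entropy.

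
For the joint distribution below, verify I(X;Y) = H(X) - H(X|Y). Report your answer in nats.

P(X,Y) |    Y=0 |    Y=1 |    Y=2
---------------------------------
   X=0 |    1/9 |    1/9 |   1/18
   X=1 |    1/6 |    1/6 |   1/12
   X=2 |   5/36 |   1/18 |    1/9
I(X;Y) = 0.0284 nats

Mutual information has multiple equivalent forms:
- I(X;Y) = H(X) - H(X|Y)
- I(X;Y) = H(Y) - H(Y|X)
- I(X;Y) = H(X) + H(Y) - H(X,Y)

Computing all quantities:
H(X) = 1.0829, H(Y) = 1.0776, H(X,Y) = 2.1321
H(X|Y) = 1.0545, H(Y|X) = 1.0492

Verification:
H(X) - H(X|Y) = 1.0829 - 1.0545 = 0.0284
H(Y) - H(Y|X) = 1.0776 - 1.0492 = 0.0284
H(X) + H(Y) - H(X,Y) = 1.0829 + 1.0776 - 2.1321 = 0.0284

All forms give I(X;Y) = 0.0284 nats. ✓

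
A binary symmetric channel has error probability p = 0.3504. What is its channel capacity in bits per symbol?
0.0656 bits

For a binary symmetric channel (BSC) with error probability p:
Capacity C = 1 - H(p) bits per symbol

where H(p) = -p log₂(p) - (1-p) log₂(1-p) is the binary entropy function.

H(0.3504) = 0.9344 bits
C = 1 - 0.9344 = 0.0656 bits per symbol

This means we can reliably transmit up to 0.0656 bits of information per channel use.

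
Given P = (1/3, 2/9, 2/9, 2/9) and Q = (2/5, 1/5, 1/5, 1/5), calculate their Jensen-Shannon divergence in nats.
0.0024 nats

Jensen-Shannon divergence is:
JSD(P||Q) = 0.5 × D_KL(P||M) + 0.5 × D_KL(Q||M)
where M = 0.5 × (P + Q) is the mixture distribution.

M = 0.5 × (1/3, 2/9, 2/9, 2/9) + 0.5 × (2/5, 1/5, 1/5, 1/5) = (11/30, 0.211111, 0.211111, 0.211111)

D_KL(P||M) = 0.0024 nats
D_KL(Q||M) = 0.0024 nats

JSD(P||Q) = 0.5 × 0.0024 + 0.5 × 0.0024 = 0.0024 nats

Unlike KL divergence, JSD is symmetric and bounded: 0 ≤ JSD ≤ log(2).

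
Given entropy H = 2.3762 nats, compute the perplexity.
10.7639

Perplexity is e^H (or exp(H) for natural log).

H = 2.3762 nats
Perplexity = e^2.3762 = 10.7639

Interpretation: The model's uncertainty is equivalent to choosing uniformly among 10.8 options.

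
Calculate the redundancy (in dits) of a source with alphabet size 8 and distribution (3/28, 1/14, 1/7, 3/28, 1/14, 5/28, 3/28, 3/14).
0.0299 dits

Redundancy measures how far a source is from maximum entropy:
R = H_max - H(X)

Maximum entropy for 8 symbols: H_max = log_10(8) = 0.9031 dits
Actual entropy: H(X) = 0.8732 dits
Redundancy: R = 0.9031 - 0.8732 = 0.0299 dits

This redundancy represents potential for compression: the source could be compressed by 0.0299 dits per symbol.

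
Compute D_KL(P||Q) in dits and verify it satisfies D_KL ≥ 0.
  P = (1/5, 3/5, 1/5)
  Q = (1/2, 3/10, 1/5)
0.1010 dits

KL divergence satisfies the Gibbs inequality: D_KL(P||Q) ≥ 0 for all distributions P, Q.

D_KL(P||Q) = Σ p(x) log(p(x)/q(x))
Term by term:
  x=0: 1/5 × log_10[(1/5)/(1/2)] = -0.0796
  x=1: 3/5 × log_10[(3/5)/(3/10)] = 0.1806
  x=2: 1/5 × log_10[(1/5)/(1/5)] = 0.0000
D_KL(P||Q) = 0.1010 dits

D_KL(P||Q) = 0.1010 ≥ 0 ✓

This non-negativity is a fundamental property: relative entropy cannot be negative because it measures how different Q is from P.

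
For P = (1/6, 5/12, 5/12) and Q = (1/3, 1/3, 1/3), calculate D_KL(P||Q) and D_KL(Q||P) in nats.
D_KL(P||Q) = 0.0704, D_KL(Q||P) = 0.0823

KL divergence is not symmetric: D_KL(P||Q) ≠ D_KL(Q||P) in general.

D_KL(P||Q) = 0.0704 nats
D_KL(Q||P) = 0.0823 nats

No, they are not equal!

This asymmetry is why KL divergence is not a true distance metric.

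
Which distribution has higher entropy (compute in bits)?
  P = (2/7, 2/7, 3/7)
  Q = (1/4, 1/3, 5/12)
P

Computing entropies in bits:
H(P) = 1.5567
H(Q) = 1.5546

Distribution P has higher entropy.

Intuition: The distribution closer to uniform (more spread out) has higher entropy.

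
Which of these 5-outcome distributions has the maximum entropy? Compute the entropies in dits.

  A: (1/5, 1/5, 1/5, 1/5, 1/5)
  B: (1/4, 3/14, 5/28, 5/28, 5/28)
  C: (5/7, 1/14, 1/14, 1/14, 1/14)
A

For a discrete distribution over n outcomes, entropy is maximized by the uniform distribution.

Computing entropies:
H(A) = 0.6990 dits
H(B) = 0.6947 dits
H(C) = 0.4318 dits

The uniform distribution (where all probabilities equal 1/5) achieves the maximum entropy of log_10(5) = 0.6990 dits.

Distribution A has the highest entropy.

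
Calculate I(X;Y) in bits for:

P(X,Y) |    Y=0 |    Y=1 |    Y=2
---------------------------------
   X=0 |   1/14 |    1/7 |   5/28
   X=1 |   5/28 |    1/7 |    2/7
0.0188 bits

Mutual information: I(X;Y) = H(X) + H(Y) - H(X,Y)

Marginals:
P(X) = (11/28, 17/28), H(X) = 0.9666 bits
P(Y) = (1/4, 2/7, 13/28), H(Y) = 1.5303 bits

Joint entropy: H(X,Y) = 2.4781 bits

I(X;Y) = 0.9666 + 1.5303 - 2.4781 = 0.0188 bits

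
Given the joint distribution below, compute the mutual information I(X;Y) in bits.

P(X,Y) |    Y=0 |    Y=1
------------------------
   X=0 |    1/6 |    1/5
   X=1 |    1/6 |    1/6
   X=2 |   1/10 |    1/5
0.0138 bits

Mutual information: I(X;Y) = H(X) + H(Y) - H(X,Y)

Marginals:
P(X) = (11/30, 1/3, 3/10), H(X) = 1.5801 bits
P(Y) = (13/30, 17/30), H(Y) = 0.9871 bits

Joint entropy: H(X,Y) = 2.5534 bits

I(X;Y) = 1.5801 + 0.9871 - 2.5534 = 0.0138 bits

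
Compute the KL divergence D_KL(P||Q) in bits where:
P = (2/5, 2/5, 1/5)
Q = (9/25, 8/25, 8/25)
0.0540 bits

KL divergence: D_KL(P||Q) = Σ p(x) log(p(x)/q(x))

Computing term by term:
  x=0: 2/5 × log_2[(2/5)/(9/25)] = 2/5 × 0.1520 = 0.0608
  x=1: 2/5 × log_2[(2/5)/(8/25)] = 2/5 × 0.3219 = 0.1288
  x=2: 1/5 × log_2[(1/5)/(8/25)] = 1/5 × -0.6781 = -0.1356

D_KL(P||Q) = 0.0540 bits

Note: KL divergence is always non-negative and equals 0 iff P = Q.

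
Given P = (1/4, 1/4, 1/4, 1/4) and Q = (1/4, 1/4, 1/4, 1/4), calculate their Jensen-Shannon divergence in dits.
0.0000 dits

Jensen-Shannon divergence is:
JSD(P||Q) = 0.5 × D_KL(P||M) + 0.5 × D_KL(Q||M)
where M = 0.5 × (P + Q) is the mixture distribution.

M = 0.5 × (1/4, 1/4, 1/4, 1/4) + 0.5 × (1/4, 1/4, 1/4, 1/4) = (1/4, 1/4, 1/4, 1/4)

D_KL(P||M) = 0.0000 dits
D_KL(Q||M) = 0.0000 dits

JSD(P||Q) = 0.5 × 0.0000 + 0.5 × 0.0000 = 0.0000 dits

Unlike KL divergence, JSD is symmetric and bounded: 0 ≤ JSD ≤ log(2).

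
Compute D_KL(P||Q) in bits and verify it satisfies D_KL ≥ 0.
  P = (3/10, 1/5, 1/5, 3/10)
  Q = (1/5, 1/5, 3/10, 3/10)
0.0585 bits

KL divergence satisfies the Gibbs inequality: D_KL(P||Q) ≥ 0 for all distributions P, Q.

D_KL(P||Q) = Σ p(x) log(p(x)/q(x))
Term by term:
  x=0: 3/10 × log_2[(3/10)/(1/5)] = 0.1755
  x=1: 1/5 × log_2[(1/5)/(1/5)] = 0.0000
  x=2: 1/5 × log_2[(1/5)/(3/10)] = -0.1170
  x=3: 3/10 × log_2[(3/10)/(3/10)] = 0.0000
D_KL(P||Q) = 0.0585 bits

D_KL(P||Q) = 0.0585 ≥ 0 ✓

This non-negativity is a fundamental property: relative entropy cannot be negative because it measures how different Q is from P.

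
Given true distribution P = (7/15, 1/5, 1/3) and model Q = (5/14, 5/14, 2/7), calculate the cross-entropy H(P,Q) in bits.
1.5927 bits

Cross-entropy: H(P,Q) = -Σ p(x) log q(x)

Alternatively: H(P,Q) = H(P) + D_KL(P||Q)
H(P) = 1.5058 bits
D_KL(P||Q) = 0.0869 bits

H(P,Q) = 1.5058 + 0.0869 = 1.5927 bits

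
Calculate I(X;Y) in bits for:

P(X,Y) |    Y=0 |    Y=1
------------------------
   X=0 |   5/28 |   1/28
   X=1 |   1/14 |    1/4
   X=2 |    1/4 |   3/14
0.1528 bits

Mutual information: I(X;Y) = H(X) + H(Y) - H(X,Y)

Marginals:
P(X) = (3/14, 9/28, 13/28), H(X) = 1.5165 bits
P(Y) = (1/2, 1/2), H(Y) = 1.0000 bits

Joint entropy: H(X,Y) = 2.3637 bits

I(X;Y) = 1.5165 + 1.0000 - 2.3637 = 0.1528 bits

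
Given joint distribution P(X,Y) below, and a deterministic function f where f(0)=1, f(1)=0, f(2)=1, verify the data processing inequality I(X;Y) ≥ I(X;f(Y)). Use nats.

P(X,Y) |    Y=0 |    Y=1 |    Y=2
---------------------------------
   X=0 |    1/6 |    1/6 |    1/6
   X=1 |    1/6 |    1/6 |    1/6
I(X;Y) = 0.0000, I(X;f(Y)) = 0.0000, inequality holds: 0.0000 ≥ 0.0000

Data Processing Inequality: For any Markov chain X → Y → Z, we have I(X;Y) ≥ I(X;Z).

Here Z = f(Y) is a deterministic function of Y, forming X → Y → Z.

Original I(X;Y) = 0.0000 nats

After applying f:
P(X,Z) where Z=f(Y):
- P(X,Z=0) = P(X,Y=1)
- P(X,Z=1) = P(X,Y=0) + P(X,Y=2)

I(X;Z) = I(X;f(Y)) = 0.0000 nats

Verification: 0.0000 ≥ 0.0000 ✓

Information cannot be created by processing; the function f can only lose information about X.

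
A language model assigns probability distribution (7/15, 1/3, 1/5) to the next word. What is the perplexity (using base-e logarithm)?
2.8399

Perplexity is e^H (or exp(H) for natural log).

First, H = -Σ p log p = 1.0438 nats
Perplexity = e^1.0438 = 2.8399

Interpretation: The model's uncertainty is equivalent to choosing uniformly among 2.8 options.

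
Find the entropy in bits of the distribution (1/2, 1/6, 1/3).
1.4591 bits

Shannon entropy is H(X) = -Σ p(x) log p(x).

For P = (1/2, 1/6, 1/3):
H = -1/2 × log_2(1/2) -1/6 × log_2(1/6) -1/3 × log_2(1/3)
H = 1.4591 bits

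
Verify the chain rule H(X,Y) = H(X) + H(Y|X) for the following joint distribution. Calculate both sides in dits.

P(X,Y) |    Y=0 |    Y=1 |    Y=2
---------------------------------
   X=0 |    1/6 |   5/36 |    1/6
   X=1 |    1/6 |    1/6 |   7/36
H(X,Y) = 0.7761, H(X) = 0.3004, H(Y|X) = 0.4758 (all in dits)

Chain rule: H(X,Y) = H(X) + H(Y|X)

Left side — joint entropy directly:
H(X,Y) = -Σ p(x,y) log p(x,y) = 0.7761 dits

Right side — compute H(Y|X) from the conditional distributions:
P(X) = (17/36, 19/36), so H(X) = 0.3004 dits
H(Y|X) = Σ_x P(X=x) · H(Y|X=x):
  P(Y|X=0) = (6/17, 5/17, 6/17), H(Y|X=0) = 0.4756, weight P(X=0) = 17/36
  P(Y|X=1) = (6/19, 6/19, 7/19), H(Y|X=1) = 0.4759, weight P(X=1) = 19/36
H(Y|X) = 0.4758 dits

H(X) + H(Y|X) = 0.3004 + 0.4758 = 0.7761 dits

Both sides equal 0.7761 dits. ✓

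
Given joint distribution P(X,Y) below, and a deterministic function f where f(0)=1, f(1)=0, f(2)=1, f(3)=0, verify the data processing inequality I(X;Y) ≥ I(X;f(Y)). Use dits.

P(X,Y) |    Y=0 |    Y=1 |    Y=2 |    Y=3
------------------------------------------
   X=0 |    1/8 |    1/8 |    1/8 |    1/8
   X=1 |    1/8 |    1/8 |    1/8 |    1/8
I(X;Y) = 0.0000, I(X;f(Y)) = 0.0000, inequality holds: 0.0000 ≥ 0.0000

Data Processing Inequality: For any Markov chain X → Y → Z, we have I(X;Y) ≥ I(X;Z).

Here Z = f(Y) is a deterministic function of Y, forming X → Y → Z.

Original I(X;Y) = 0.0000 dits

After applying f:
P(X,Z) where Z=f(Y):
- P(X,Z=0) = P(X,Y=1) + P(X,Y=3)
- P(X,Z=1) = P(X,Y=0) + P(X,Y=2)

I(X;Z) = I(X;f(Y)) = 0.0000 dits

Verification: 0.0000 ≥ 0.0000 ✓

Information cannot be created by processing; the function f can only lose information about X.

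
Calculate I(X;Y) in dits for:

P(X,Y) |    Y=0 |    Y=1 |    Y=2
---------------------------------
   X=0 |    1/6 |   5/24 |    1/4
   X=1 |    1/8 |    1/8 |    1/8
0.0014 dits

Mutual information: I(X;Y) = H(X) + H(Y) - H(X,Y)

Marginals:
P(X) = (5/8, 3/8), H(X) = 0.2873 dits
P(Y) = (7/24, 1/3, 3/8), H(Y) = 0.4749 dits

Joint entropy: H(X,Y) = 0.7608 dits

I(X;Y) = 0.2873 + 0.4749 - 0.7608 = 0.0014 dits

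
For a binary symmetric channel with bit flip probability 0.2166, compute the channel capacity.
0.2461 bits

For a binary symmetric channel (BSC) with error probability p:
Capacity C = 1 - H(p) bits per symbol

where H(p) = -p log₂(p) - (1-p) log₂(1-p) is the binary entropy function.

H(0.2166) = 0.7539 bits
C = 1 - 0.7539 = 0.2461 bits per symbol

This means we can reliably transmit up to 0.2461 bits of information per channel use.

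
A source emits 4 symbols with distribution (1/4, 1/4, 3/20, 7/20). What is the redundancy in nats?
0.0411 nats

Redundancy measures how far a source is from maximum entropy:
R = H_max - H(X)

Maximum entropy for 4 symbols: H_max = log_e(4) = 1.3863 nats
Actual entropy: H(X) = 1.3452 nats
Redundancy: R = 1.3863 - 1.3452 = 0.0411 nats

This redundancy represents potential for compression: the source could be compressed by 0.0411 nats per symbol.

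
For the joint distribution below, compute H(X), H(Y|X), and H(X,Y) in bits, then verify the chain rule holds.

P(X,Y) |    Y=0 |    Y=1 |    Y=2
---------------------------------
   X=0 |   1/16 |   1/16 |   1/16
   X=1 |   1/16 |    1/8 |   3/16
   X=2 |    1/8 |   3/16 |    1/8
H(X,Y) = 3.0306, H(X) = 1.5052, H(Y|X) = 1.5254 (all in bits)

Chain rule: H(X,Y) = H(X) + H(Y|X)

Left side — joint entropy directly:
H(X,Y) = -Σ p(x,y) log p(x,y) = 3.0306 bits

Right side — compute H(Y|X) from the conditional distributions:
P(X) = (3/16, 3/8, 7/16), so H(X) = 1.5052 bits
H(Y|X) = Σ_x P(X=x) · H(Y|X=x):
  P(Y|X=0) = (1/3, 1/3, 1/3), H(Y|X=0) = 1.5850, weight P(X=0) = 3/16
  P(Y|X=1) = (1/6, 1/3, 1/2), H(Y|X=1) = 1.4591, weight P(X=1) = 3/8
  P(Y|X=2) = (2/7, 3/7, 2/7), H(Y|X=2) = 1.5567, weight P(X=2) = 7/16
H(Y|X) = 1.5254 bits

H(X) + H(Y|X) = 1.5052 + 1.5254 = 3.0306 bits

Both sides equal 3.0306 bits. ✓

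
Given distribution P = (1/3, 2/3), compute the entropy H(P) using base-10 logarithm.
0.2764 dits

Shannon entropy is H(X) = -Σ p(x) log p(x).

For P = (1/3, 2/3):
H = -1/3 × log_10(1/3) -2/3 × log_10(2/3)
H = 0.2764 dits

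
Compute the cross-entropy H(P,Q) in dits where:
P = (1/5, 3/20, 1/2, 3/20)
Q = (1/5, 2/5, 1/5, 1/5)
0.6538 dits

Cross-entropy: H(P,Q) = -Σ p(x) log q(x)

Alternatively: H(P,Q) = H(P) + D_KL(P||Q)
H(P) = 0.5375 dits
D_KL(P||Q) = 0.1163 dits

H(P,Q) = 0.5375 + 0.1163 = 0.6538 dits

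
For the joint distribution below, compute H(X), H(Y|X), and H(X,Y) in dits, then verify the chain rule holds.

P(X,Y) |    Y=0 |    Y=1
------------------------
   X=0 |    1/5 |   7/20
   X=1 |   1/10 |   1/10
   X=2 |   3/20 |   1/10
H(X,Y) = 0.7230, H(X) = 0.4331, H(Y|X) = 0.2898 (all in dits)

Chain rule: H(X,Y) = H(X) + H(Y|X)

Left side — joint entropy directly:
H(X,Y) = -Σ p(x,y) log p(x,y) = 0.7230 dits

Right side — compute H(Y|X) from the conditional distributions:
P(X) = (11/20, 1/5, 1/4), so H(X) = 0.4331 dits
H(Y|X) = Σ_x P(X=x) · H(Y|X=x):
  P(Y|X=0) = (4/11, 7/11), H(Y|X=0) = 0.2847, weight P(X=0) = 11/20
  P(Y|X=1) = (1/2, 1/2), H(Y|X=1) = 0.3010, weight P(X=1) = 1/5
  P(Y|X=2) = (3/5, 2/5), H(Y|X=2) = 0.2923, weight P(X=2) = 1/4
H(Y|X) = 0.2898 dits

H(X) + H(Y|X) = 0.4331 + 0.2898 = 0.7230 dits

Both sides equal 0.7230 dits. ✓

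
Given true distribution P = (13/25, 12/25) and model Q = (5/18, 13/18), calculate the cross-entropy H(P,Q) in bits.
1.1863 bits

Cross-entropy: H(P,Q) = -Σ p(x) log q(x)

Alternatively: H(P,Q) = H(P) + D_KL(P||Q)
H(P) = 0.9988 bits
D_KL(P||Q) = 0.1875 bits

H(P,Q) = 0.9988 + 0.1875 = 1.1863 bits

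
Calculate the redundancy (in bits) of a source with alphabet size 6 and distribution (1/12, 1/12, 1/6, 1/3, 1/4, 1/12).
0.2296 bits

Redundancy measures how far a source is from maximum entropy:
R = H_max - H(X)

Maximum entropy for 6 symbols: H_max = log_2(6) = 2.5850 bits
Actual entropy: H(X) = 2.3554 bits
Redundancy: R = 2.5850 - 2.3554 = 0.2296 bits

This redundancy represents potential for compression: the source could be compressed by 0.2296 bits per symbol.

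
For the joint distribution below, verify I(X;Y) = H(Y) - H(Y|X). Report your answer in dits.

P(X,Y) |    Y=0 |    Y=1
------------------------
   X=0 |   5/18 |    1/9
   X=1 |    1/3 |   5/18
I(X;Y) = 0.0063 dits

Mutual information has multiple equivalent forms:
- I(X;Y) = H(X) - H(X|Y)
- I(X;Y) = H(Y) - H(Y|X)
- I(X;Y) = H(X) + H(Y) - H(X,Y)

Computing all quantities:
H(X) = 0.2902, H(Y) = 0.2902, H(X,Y) = 0.5741
H(X|Y) = 0.2839, H(Y|X) = 0.2839

Verification:
H(X) - H(X|Y) = 0.2902 - 0.2839 = 0.0063
H(Y) - H(Y|X) = 0.2902 - 0.2839 = 0.0063
H(X) + H(Y) - H(X,Y) = 0.2902 + 0.2902 - 0.5741 = 0.0063

All forms give I(X;Y) = 0.0063 dits. ✓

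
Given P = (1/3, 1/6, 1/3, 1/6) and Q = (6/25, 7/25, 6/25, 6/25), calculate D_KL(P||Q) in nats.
0.0718 nats

KL divergence: D_KL(P||Q) = Σ p(x) log(p(x)/q(x))

Computing term by term:
  x=0: 1/3 × log_e[(1/3)/(6/25)] = 1/3 × 0.3285 = 0.1095
  x=1: 1/6 × log_e[(1/6)/(7/25)] = 1/6 × -0.5188 = -0.0865
  x=2: 1/3 × log_e[(1/3)/(6/25)] = 1/3 × 0.3285 = 0.1095
  x=3: 1/6 × log_e[(1/6)/(6/25)] = 1/6 × -0.3646 = -0.0608

D_KL(P||Q) = 0.0718 nats

Note: KL divergence is always non-negative and equals 0 iff P = Q.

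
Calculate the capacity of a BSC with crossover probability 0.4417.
0.0098 bits

For a binary symmetric channel (BSC) with error probability p:
Capacity C = 1 - H(p) bits per symbol

where H(p) = -p log₂(p) - (1-p) log₂(1-p) is the binary entropy function.

H(0.4417) = 0.9902 bits
C = 1 - 0.9902 = 0.0098 bits per symbol

This means we can reliably transmit up to 0.0098 bits of information per channel use.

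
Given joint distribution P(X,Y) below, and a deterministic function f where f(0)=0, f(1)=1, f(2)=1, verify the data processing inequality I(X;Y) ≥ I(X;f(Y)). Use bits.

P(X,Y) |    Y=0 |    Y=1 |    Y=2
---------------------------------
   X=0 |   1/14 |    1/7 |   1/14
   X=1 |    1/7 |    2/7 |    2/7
I(X;Y) = 0.0150, I(X;f(Y)) = 0.0021, inequality holds: 0.0150 ≥ 0.0021

Data Processing Inequality: For any Markov chain X → Y → Z, we have I(X;Y) ≥ I(X;Z).

Here Z = f(Y) is a deterministic function of Y, forming X → Y → Z.

Original I(X;Y) = 0.0150 bits

After applying f:
P(X,Z) where Z=f(Y):
- P(X,Z=0) = P(X,Y=0)
- P(X,Z=1) = P(X,Y=1) + P(X,Y=2)

I(X;Z) = I(X;f(Y)) = 0.0021 bits

Verification: 0.0150 ≥ 0.0021 ✓

Information cannot be created by processing; the function f can only lose information about X.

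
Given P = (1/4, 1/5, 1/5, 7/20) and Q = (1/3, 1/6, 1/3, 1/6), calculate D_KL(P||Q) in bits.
0.1761 bits

KL divergence: D_KL(P||Q) = Σ p(x) log(p(x)/q(x))

Computing term by term:
  x=0: 1/4 × log_2[(1/4)/(1/3)] = 1/4 × -0.4150 = -0.1038
  x=1: 1/5 × log_2[(1/5)/(1/6)] = 1/5 × 0.2630 = 0.0526
  x=2: 1/5 × log_2[(1/5)/(1/3)] = 1/5 × -0.7370 = -0.1474
  x=3: 7/20 × log_2[(7/20)/(1/6)] = 7/20 × 1.0704 = 0.3746

D_KL(P||Q) = 0.1761 bits

Note: KL divergence is always non-negative and equals 0 iff P = Q.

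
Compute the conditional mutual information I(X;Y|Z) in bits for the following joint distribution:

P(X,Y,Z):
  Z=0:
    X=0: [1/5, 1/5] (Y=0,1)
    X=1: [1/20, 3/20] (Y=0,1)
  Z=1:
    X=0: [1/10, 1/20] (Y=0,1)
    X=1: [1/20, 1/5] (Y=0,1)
0.0892 bits

Conditional mutual information: I(X;Y|Z) = H(X|Z) + H(Y|Z) - H(X,Y|Z)

H(Z) = 0.9710
H(X,Z) = 1.9037 → H(X|Z) = 0.9328
H(Y,Z) = 1.9406 → H(Y|Z) = 0.9697
H(X,Y,Z) = 2.7842 → H(X,Y|Z) = 1.8132

I(X;Y|Z) = 0.9328 + 0.9697 - 1.8132 = 0.0892 bits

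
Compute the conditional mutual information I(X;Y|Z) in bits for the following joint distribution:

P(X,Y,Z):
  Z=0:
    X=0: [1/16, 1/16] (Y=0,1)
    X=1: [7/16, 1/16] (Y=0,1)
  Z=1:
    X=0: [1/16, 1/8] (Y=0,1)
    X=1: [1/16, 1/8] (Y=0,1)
0.0544 bits

Conditional mutual information: I(X;Y|Z) = H(X|Z) + H(Y|Z) - H(X,Y|Z)

H(Z) = 0.9544
H(X,Z) = 1.7806 → H(X|Z) = 0.8262
H(Y,Z) = 1.7500 → H(Y|Z) = 0.7956
H(X,Y,Z) = 2.5218 → H(X,Y|Z) = 1.5673

I(X;Y|Z) = 0.8262 + 0.7956 - 1.5673 = 0.0544 bits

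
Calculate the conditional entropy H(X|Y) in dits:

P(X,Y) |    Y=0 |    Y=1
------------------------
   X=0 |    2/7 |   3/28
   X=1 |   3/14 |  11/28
0.2611 dits

Using the chain rule: H(X|Y) = H(X,Y) - H(Y)

First, compute H(X,Y) = 0.5621 dits

Marginal P(Y) = (1/2, 1/2)
H(Y) = 0.3010 dits

H(X|Y) = H(X,Y) - H(Y) = 0.5621 - 0.3010 = 0.2611 dits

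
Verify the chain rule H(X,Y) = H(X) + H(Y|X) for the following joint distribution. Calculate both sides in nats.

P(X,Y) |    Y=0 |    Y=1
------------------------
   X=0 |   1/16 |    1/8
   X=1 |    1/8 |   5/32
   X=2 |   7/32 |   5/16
H(X,Y) = 1.6791, H(X) = 1.0067, H(Y|X) = 0.6725 (all in nats)

Chain rule: H(X,Y) = H(X) + H(Y|X)

Left side — joint entropy directly:
H(X,Y) = -Σ p(x,y) log p(x,y) = 1.6791 nats

Right side — compute H(Y|X) from the conditional distributions:
P(X) = (3/16, 9/32, 17/32), so H(X) = 1.0067 nats
H(Y|X) = Σ_x P(X=x) · H(Y|X=x):
  P(Y|X=0) = (1/3, 2/3), H(Y|X=0) = 0.6365, weight P(X=0) = 3/16
  P(Y|X=1) = (4/9, 5/9), H(Y|X=1) = 0.6870, weight P(X=1) = 9/32
  P(Y|X=2) = (7/17, 10/17), H(Y|X=2) = 0.6775, weight P(X=2) = 17/32
H(Y|X) = 0.6725 nats

H(X) + H(Y|X) = 1.0067 + 0.6725 = 1.6791 nats

Both sides equal 1.6791 nats. ✓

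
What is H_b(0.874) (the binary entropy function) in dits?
0.1645 dits

The binary entropy function is:
H(p) = -p log(p) - (1-p) log(1-p)

H(0.874) = -0.874 × log_10(0.874) - 0.126 × log_10(0.126)
H(0.874) = 0.1645 dits

Note: Binary entropy is maximized at p=0.5 (H=1 bit) and minimized at p=0 or p=1 (H=0).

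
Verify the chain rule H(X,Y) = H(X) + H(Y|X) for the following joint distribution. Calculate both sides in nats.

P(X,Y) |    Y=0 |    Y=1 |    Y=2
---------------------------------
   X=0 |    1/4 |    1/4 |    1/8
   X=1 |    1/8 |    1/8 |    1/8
H(X,Y) = 1.7329, H(X) = 0.6616, H(Y|X) = 1.0713 (all in nats)

Chain rule: H(X,Y) = H(X) + H(Y|X)

Left side — joint entropy directly:
H(X,Y) = -Σ p(x,y) log p(x,y) = 1.7329 nats

Right side — compute H(Y|X) from the conditional distributions:
P(X) = (5/8, 3/8), so H(X) = 0.6616 nats
H(Y|X) = Σ_x P(X=x) · H(Y|X=x):
  P(Y|X=0) = (2/5, 2/5, 1/5), H(Y|X=0) = 1.0549, weight P(X=0) = 5/8
  P(Y|X=1) = (1/3, 1/3, 1/3), H(Y|X=1) = 1.0986, weight P(X=1) = 3/8
H(Y|X) = 1.0713 nats

H(X) + H(Y|X) = 0.6616 + 1.0713 = 1.7329 nats

Both sides equal 1.7329 nats. ✓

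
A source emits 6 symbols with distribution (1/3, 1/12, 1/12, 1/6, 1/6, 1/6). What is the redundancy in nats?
0.1155 nats

Redundancy measures how far a source is from maximum entropy:
R = H_max - H(X)

Maximum entropy for 6 symbols: H_max = log_e(6) = 1.7918 nats
Actual entropy: H(X) = 1.6762 nats
Redundancy: R = 1.7918 - 1.6762 = 0.1155 nats

This redundancy represents potential for compression: the source could be compressed by 0.1155 nats per symbol.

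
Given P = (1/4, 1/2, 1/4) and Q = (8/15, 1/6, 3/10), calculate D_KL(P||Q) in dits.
0.1365 dits

KL divergence: D_KL(P||Q) = Σ p(x) log(p(x)/q(x))

Computing term by term:
  x=0: 1/4 × log_10[(1/4)/(8/15)] = 1/4 × -0.3291 = -0.0823
  x=1: 1/2 × log_10[(1/2)/(1/6)] = 1/2 × 0.4771 = 0.2386
  x=2: 1/4 × log_10[(1/4)/(3/10)] = 1/4 × -0.0792 = -0.0198

D_KL(P||Q) = 0.1365 dits

Note: KL divergence is always non-negative and equals 0 iff P = Q.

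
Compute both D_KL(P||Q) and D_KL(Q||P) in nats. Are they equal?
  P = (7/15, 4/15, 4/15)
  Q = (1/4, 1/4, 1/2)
D_KL(P||Q) = 0.1409, D_KL(Q||P) = 0.1421

KL divergence is not symmetric: D_KL(P||Q) ≠ D_KL(Q||P) in general.

D_KL(P||Q) = 0.1409 nats
D_KL(Q||P) = 0.1421 nats

No, they are not equal!

This asymmetry is why KL divergence is not a true distance metric.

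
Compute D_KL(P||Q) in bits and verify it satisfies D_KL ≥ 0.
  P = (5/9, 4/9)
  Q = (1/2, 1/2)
0.0089 bits

KL divergence satisfies the Gibbs inequality: D_KL(P||Q) ≥ 0 for all distributions P, Q.

D_KL(P||Q) = Σ p(x) log(p(x)/q(x))
Term by term:
  x=0: 5/9 × log_2[(5/9)/(1/2)] = 0.0844
  x=1: 4/9 × log_2[(4/9)/(1/2)] = -0.0755
D_KL(P||Q) = 0.0089 bits

D_KL(P||Q) = 0.0089 ≥ 0 ✓

This non-negativity is a fundamental property: relative entropy cannot be negative because it measures how different Q is from P.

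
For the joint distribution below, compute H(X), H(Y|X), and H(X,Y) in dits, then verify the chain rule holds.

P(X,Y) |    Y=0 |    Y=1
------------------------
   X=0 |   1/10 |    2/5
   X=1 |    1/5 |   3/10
H(X,Y) = 0.5558, H(X) = 0.3010, H(Y|X) = 0.2548 (all in dits)

Chain rule: H(X,Y) = H(X) + H(Y|X)

Left side — joint entropy directly:
H(X,Y) = -Σ p(x,y) log p(x,y) = 0.5558 dits

Right side — compute H(Y|X) from the conditional distributions:
P(X) = (1/2, 1/2), so H(X) = 0.3010 dits
H(Y|X) = Σ_x P(X=x) · H(Y|X=x):
  P(Y|X=0) = (1/5, 4/5), H(Y|X=0) = 0.2173, weight P(X=0) = 1/2
  P(Y|X=1) = (2/5, 3/5), H(Y|X=1) = 0.2923, weight P(X=1) = 1/2
H(Y|X) = 0.2548 dits

H(X) + H(Y|X) = 0.3010 + 0.2548 = 0.5558 dits

Both sides equal 0.5558 dits. ✓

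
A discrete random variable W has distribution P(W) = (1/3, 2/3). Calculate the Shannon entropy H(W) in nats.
0.6365 nats

Shannon entropy is H(X) = -Σ p(x) log p(x).

For P = (1/3, 2/3):
H = -1/3 × log_e(1/3) -2/3 × log_e(2/3)
H = 0.6365 nats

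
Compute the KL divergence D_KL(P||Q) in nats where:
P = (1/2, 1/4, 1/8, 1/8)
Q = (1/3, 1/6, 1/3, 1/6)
0.1455 nats

KL divergence: D_KL(P||Q) = Σ p(x) log(p(x)/q(x))

Computing term by term:
  x=0: 1/2 × log_e[(1/2)/(1/3)] = 1/2 × 0.4055 = 0.2027
  x=1: 1/4 × log_e[(1/4)/(1/6)] = 1/4 × 0.4055 = 0.1014
  x=2: 1/8 × log_e[(1/8)/(1/3)] = 1/8 × -0.9808 = -0.1226
  x=3: 1/8 × log_e[(1/8)/(1/6)] = 1/8 × -0.2877 = -0.0360

D_KL(P||Q) = 0.1455 nats

Note: KL divergence is always non-negative and equals 0 iff P = Q.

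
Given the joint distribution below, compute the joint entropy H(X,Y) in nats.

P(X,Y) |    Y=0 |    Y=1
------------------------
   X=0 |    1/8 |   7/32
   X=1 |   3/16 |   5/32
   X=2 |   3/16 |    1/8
1.7701 nats

Joint entropy is H(X,Y) = -Σ_{x,y} p(x,y) log p(x,y).

Summing over all non-zero entries:
H(X,Y) = -[1/8·log_e(1/8) + 7/32·log_e(7/32) + 3/16·log_e(3/16) + 5/32·log_e(5/32) + 3/16·log_e(3/16) + 1/8·log_e(1/8)]
H(X,Y) = 1.7701 nats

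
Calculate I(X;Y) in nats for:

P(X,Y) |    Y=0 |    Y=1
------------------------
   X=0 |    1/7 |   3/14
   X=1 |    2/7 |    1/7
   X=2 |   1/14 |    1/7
0.0436 nats

Mutual information: I(X;Y) = H(X) + H(Y) - H(X,Y)

Marginals:
P(X) = (5/14, 3/7, 3/14), H(X) = 1.0609 nats
P(Y) = (1/2, 1/2), H(Y) = 0.6931 nats

Joint entropy: H(X,Y) = 1.7105 nats

I(X;Y) = 1.0609 + 0.6931 - 1.7105 = 0.0436 nats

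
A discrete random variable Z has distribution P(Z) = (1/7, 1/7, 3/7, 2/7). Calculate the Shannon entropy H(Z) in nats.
1.2770 nats

Shannon entropy is H(X) = -Σ p(x) log p(x).

For P = (1/7, 1/7, 3/7, 2/7):
H = -1/7 × log_e(1/7) -1/7 × log_e(1/7) -3/7 × log_e(3/7) -2/7 × log_e(2/7)
H = 1.2770 nats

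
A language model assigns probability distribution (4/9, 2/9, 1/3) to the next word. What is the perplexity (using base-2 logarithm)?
2.8888

Perplexity is 2^H (or exp(H) for natural log).

First, H = -Σ p log p = 1.5305 bits
Perplexity = 2^1.5305 = 2.8888

Interpretation: The model's uncertainty is equivalent to choosing uniformly among 2.9 options.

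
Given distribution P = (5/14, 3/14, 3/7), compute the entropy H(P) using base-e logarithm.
1.0609 nats

Shannon entropy is H(X) = -Σ p(x) log p(x).

For P = (5/14, 3/14, 3/7):
H = -5/14 × log_e(5/14) -3/14 × log_e(3/14) -3/7 × log_e(3/7)
H = 1.0609 nats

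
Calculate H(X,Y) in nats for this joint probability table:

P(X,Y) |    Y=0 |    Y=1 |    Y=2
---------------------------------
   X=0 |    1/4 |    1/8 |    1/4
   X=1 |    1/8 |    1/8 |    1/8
1.7329 nats

Joint entropy is H(X,Y) = -Σ_{x,y} p(x,y) log p(x,y).

Summing over all non-zero entries:
H(X,Y) = -[1/4·log_e(1/4) + 1/8·log_e(1/8) + 1/4·log_e(1/4) + 1/8·log_e(1/8) + 1/8·log_e(1/8) + 1/8·log_e(1/8)]
H(X,Y) = 1.7329 nats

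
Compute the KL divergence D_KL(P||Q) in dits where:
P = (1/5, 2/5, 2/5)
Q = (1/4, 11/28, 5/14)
0.0034 dits

KL divergence: D_KL(P||Q) = Σ p(x) log(p(x)/q(x))

Computing term by term:
  x=0: 1/5 × log_10[(1/5)/(1/4)] = 1/5 × -0.0969 = -0.0194
  x=1: 2/5 × log_10[(2/5)/(11/28)] = 2/5 × 0.0078 = 0.0031
  x=2: 2/5 × log_10[(2/5)/(5/14)] = 2/5 × 0.0492 = 0.0197

D_KL(P||Q) = 0.0034 dits

Note: KL divergence is always non-negative and equals 0 iff P = Q.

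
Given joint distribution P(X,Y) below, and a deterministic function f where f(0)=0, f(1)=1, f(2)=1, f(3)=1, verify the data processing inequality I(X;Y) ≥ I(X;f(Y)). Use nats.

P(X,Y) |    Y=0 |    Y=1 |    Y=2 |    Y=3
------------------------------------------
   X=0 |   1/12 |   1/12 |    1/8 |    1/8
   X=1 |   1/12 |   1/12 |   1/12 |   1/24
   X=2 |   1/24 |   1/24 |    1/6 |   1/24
I(X;Y) = 0.0482, I(X;f(Y)) = 0.0091, inequality holds: 0.0482 ≥ 0.0091

Data Processing Inequality: For any Markov chain X → Y → Z, we have I(X;Y) ≥ I(X;Z).

Here Z = f(Y) is a deterministic function of Y, forming X → Y → Z.

Original I(X;Y) = 0.0482 nats

After applying f:
P(X,Z) where Z=f(Y):
- P(X,Z=0) = P(X,Y=0)
- P(X,Z=1) = P(X,Y=1) + P(X,Y=2) + P(X,Y=3)

I(X;Z) = I(X;f(Y)) = 0.0091 nats

Verification: 0.0482 ≥ 0.0091 ✓

Information cannot be created by processing; the function f can only lose information about X.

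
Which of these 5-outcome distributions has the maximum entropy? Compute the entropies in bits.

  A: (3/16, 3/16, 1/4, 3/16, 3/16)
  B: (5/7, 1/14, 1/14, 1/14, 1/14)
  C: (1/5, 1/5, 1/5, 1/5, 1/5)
C

For a discrete distribution over n outcomes, entropy is maximized by the uniform distribution.

Computing entropies:
H(A) = 2.3113 bits
H(B) = 1.4345 bits
H(C) = 2.3219 bits

The uniform distribution (where all probabilities equal 1/5) achieves the maximum entropy of log_2(5) = 2.3219 bits.

Distribution C has the highest entropy.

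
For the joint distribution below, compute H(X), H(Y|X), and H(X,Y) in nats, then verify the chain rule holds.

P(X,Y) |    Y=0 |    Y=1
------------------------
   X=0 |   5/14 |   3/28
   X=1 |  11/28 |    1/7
H(X,Y) = 1.2521, H(X) = 0.6906, H(Y|X) = 0.5615 (all in nats)

Chain rule: H(X,Y) = H(X) + H(Y|X)

Left side — joint entropy directly:
H(X,Y) = -Σ p(x,y) log p(x,y) = 1.2521 nats

Right side — compute H(Y|X) from the conditional distributions:
P(X) = (13/28, 15/28), so H(X) = 0.6906 nats
H(Y|X) = Σ_x P(X=x) · H(Y|X=x):
  P(Y|X=0) = (10/13, 3/13), H(Y|X=0) = 0.5402, weight P(X=0) = 13/28
  P(Y|X=1) = (11/15, 4/15), H(Y|X=1) = 0.5799, weight P(X=1) = 15/28
H(Y|X) = 0.5615 nats

H(X) + H(Y|X) = 0.6906 + 0.5615 = 1.2521 nats

Both sides equal 1.2521 nats. ✓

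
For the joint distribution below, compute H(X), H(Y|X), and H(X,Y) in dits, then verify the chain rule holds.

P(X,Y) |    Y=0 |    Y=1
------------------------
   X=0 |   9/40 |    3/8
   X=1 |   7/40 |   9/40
H(X,Y) = 0.5837, H(X) = 0.2923, H(Y|X) = 0.2914 (all in dits)

Chain rule: H(X,Y) = H(X) + H(Y|X)

Left side — joint entropy directly:
H(X,Y) = -Σ p(x,y) log p(x,y) = 0.5837 dits

Right side — compute H(Y|X) from the conditional distributions:
P(X) = (3/5, 2/5), so H(X) = 0.2923 dits
H(Y|X) = Σ_x P(X=x) · H(Y|X=x):
  P(Y|X=0) = (3/8, 5/8), H(Y|X=0) = 0.2873, weight P(X=0) = 3/5
  P(Y|X=1) = (7/16, 9/16), H(Y|X=1) = 0.2976, weight P(X=1) = 2/5
H(Y|X) = 0.2914 dits

H(X) + H(Y|X) = 0.2923 + 0.2914 = 0.5837 dits

Both sides equal 0.5837 dits. ✓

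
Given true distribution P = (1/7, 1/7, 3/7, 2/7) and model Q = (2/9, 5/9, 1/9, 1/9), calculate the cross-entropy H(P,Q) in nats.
1.8683 nats

Cross-entropy: H(P,Q) = -Σ p(x) log q(x)

Alternatively: H(P,Q) = H(P) + D_KL(P||Q)
H(P) = 1.2770 nats
D_KL(P||Q) = 0.5912 nats

H(P,Q) = 1.2770 + 0.5912 = 1.8683 nats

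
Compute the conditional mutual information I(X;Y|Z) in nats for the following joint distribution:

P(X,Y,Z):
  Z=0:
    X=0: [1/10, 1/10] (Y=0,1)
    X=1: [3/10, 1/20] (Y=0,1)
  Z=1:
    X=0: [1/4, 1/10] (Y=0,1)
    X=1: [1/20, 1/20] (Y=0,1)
0.0478 nats

Conditional mutual information: I(X;Y|Z) = H(X|Z) + H(Y|Z) - H(X,Y|Z)

H(Z) = 0.6881
H(X,Z) = 1.2870 → H(X|Z) = 0.5989
H(Y,Z) = 1.2968 → H(Y|Z) = 0.6087
H(X,Y,Z) = 1.8479 → H(X,Y|Z) = 1.1598

I(X;Y|Z) = 0.5989 + 0.6087 - 1.1598 = 0.0478 nats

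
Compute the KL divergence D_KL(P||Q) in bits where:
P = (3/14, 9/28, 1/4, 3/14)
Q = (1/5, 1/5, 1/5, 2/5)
0.1289 bits

KL divergence: D_KL(P||Q) = Σ p(x) log(p(x)/q(x))

Computing term by term:
  x=0: 3/14 × log_2[(3/14)/(1/5)] = 3/14 × 0.0995 = 0.0213
  x=1: 9/28 × log_2[(9/28)/(1/5)] = 9/28 × 0.6845 = 0.2200
  x=2: 1/4 × log_2[(1/4)/(1/5)] = 1/4 × 0.3219 = 0.0805
  x=3: 3/14 × log_2[(3/14)/(2/5)] = 3/14 × -0.9005 = -0.1930

D_KL(P||Q) = 0.1289 bits

Note: KL divergence is always non-negative and equals 0 iff P = Q.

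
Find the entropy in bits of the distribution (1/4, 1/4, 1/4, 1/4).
2.0000 bits

Shannon entropy is H(X) = -Σ p(x) log p(x).

For P = (1/4, 1/4, 1/4, 1/4):
H = -1/4 × log_2(1/4) -1/4 × log_2(1/4) -1/4 × log_2(1/4) -1/4 × log_2(1/4)
H = 2.0000 bits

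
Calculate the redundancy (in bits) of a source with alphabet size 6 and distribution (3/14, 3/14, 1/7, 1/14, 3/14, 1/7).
0.0822 bits

Redundancy measures how far a source is from maximum entropy:
R = H_max - H(X)

Maximum entropy for 6 symbols: H_max = log_2(6) = 2.5850 bits
Actual entropy: H(X) = 2.5027 bits
Redundancy: R = 2.5850 - 2.5027 = 0.0822 bits

This redundancy represents potential for compression: the source could be compressed by 0.0822 bits per symbol.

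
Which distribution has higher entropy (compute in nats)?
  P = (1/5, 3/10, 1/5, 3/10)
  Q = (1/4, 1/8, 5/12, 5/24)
P

Computing entropies in nats:
H(P) = 1.3662
H(Q) = 1.2981

Distribution P has higher entropy.

Intuition: The distribution closer to uniform (more spread out) has higher entropy.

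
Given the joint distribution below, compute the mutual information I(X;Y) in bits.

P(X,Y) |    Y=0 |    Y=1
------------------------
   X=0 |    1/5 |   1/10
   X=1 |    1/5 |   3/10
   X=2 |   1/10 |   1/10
0.0390 bits

Mutual information: I(X;Y) = H(X) + H(Y) - H(X,Y)

Marginals:
P(X) = (3/10, 1/2, 1/5), H(X) = 1.4855 bits
P(Y) = (1/2, 1/2), H(Y) = 1.0000 bits

Joint entropy: H(X,Y) = 2.4464 bits

I(X;Y) = 1.4855 + 1.0000 - 2.4464 = 0.0390 bits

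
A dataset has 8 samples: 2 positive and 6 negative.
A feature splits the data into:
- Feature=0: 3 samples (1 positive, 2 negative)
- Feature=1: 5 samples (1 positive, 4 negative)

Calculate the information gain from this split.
0.0157 bits

Information Gain = H(Y) - H(Y|Feature)

Before split:
P(positive) = 2/8 = 0.2500
H(Y) = 0.8113 bits

After split:
Feature=0: H = 0.9183 bits (weight = 3/8)
Feature=1: H = 0.7219 bits (weight = 5/8)
H(Y|Feature) = (3/8)×0.9183 + (5/8)×0.7219 = 0.7956 bits

Information Gain = 0.8113 - 0.7956 = 0.0157 bits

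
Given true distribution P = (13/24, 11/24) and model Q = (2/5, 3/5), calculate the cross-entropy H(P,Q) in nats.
0.7305 nats

Cross-entropy: H(P,Q) = -Σ p(x) log q(x)

Alternatively: H(P,Q) = H(P) + D_KL(P||Q)
H(P) = 0.6897 nats
D_KL(P||Q) = 0.0408 nats

H(P,Q) = 0.6897 + 0.0408 = 0.7305 nats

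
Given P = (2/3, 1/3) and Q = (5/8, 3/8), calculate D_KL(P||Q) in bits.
0.0054 bits

KL divergence: D_KL(P||Q) = Σ p(x) log(p(x)/q(x))

Computing term by term:
  x=0: 2/3 × log_2[(2/3)/(5/8)] = 2/3 × 0.0931 = 0.0621
  x=1: 1/3 × log_2[(1/3)/(3/8)] = 1/3 × -0.1699 = -0.0566

D_KL(P||Q) = 0.0054 bits

Note: KL divergence is always non-negative and equals 0 iff P = Q.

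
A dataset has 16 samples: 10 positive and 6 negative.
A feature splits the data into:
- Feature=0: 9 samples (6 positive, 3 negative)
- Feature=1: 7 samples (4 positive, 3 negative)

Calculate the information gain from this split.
0.0069 bits

Information Gain = H(Y) - H(Y|Feature)

Before split:
P(positive) = 10/16 = 0.6250
H(Y) = 0.9544 bits

After split:
Feature=0: H = 0.9183 bits (weight = 9/16)
Feature=1: H = 0.9852 bits (weight = 7/16)
H(Y|Feature) = (9/16)×0.9183 + (7/16)×0.9852 = 0.9476 bits

Information Gain = 0.9544 - 0.9476 = 0.0069 bits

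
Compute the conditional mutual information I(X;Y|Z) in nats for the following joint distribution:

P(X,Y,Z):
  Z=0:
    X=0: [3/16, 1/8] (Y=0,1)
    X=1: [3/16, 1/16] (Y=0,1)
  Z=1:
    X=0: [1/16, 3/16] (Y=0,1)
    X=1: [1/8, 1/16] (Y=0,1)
0.0460 nats

Conditional mutual information: I(X;Y|Z) = H(X|Z) + H(Y|Z) - H(X,Y|Z)

H(Z) = 0.6853
H(X,Z) = 1.3705 → H(X|Z) = 0.6852
H(Y,Z) = 1.3421 → H(Y|Z) = 0.6568
H(X,Y,Z) = 1.9813 → H(X,Y|Z) = 1.2960

I(X;Y|Z) = 0.6852 + 0.6568 - 1.2960 = 0.0460 nats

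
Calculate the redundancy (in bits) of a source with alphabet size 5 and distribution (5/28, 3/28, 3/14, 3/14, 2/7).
0.0640 bits

Redundancy measures how far a source is from maximum entropy:
R = H_max - H(X)

Maximum entropy for 5 symbols: H_max = log_2(5) = 2.3219 bits
Actual entropy: H(X) = 2.2579 bits
Redundancy: R = 2.3219 - 2.2579 = 0.0640 bits

This redundancy represents potential for compression: the source could be compressed by 0.0640 bits per symbol.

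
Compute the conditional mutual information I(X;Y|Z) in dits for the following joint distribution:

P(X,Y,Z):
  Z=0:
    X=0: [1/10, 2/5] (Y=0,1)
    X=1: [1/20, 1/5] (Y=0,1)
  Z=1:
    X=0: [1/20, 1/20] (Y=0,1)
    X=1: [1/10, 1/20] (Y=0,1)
0.0015 dits

Conditional mutual information: I(X;Y|Z) = H(X|Z) + H(Y|Z) - H(X,Y|Z)

H(Z) = 0.2442
H(X,Z) = 0.5246 → H(X|Z) = 0.2804
H(Y,Z) = 0.4803 → H(Y|Z) = 0.2361
H(X,Y,Z) = 0.7592 → H(X,Y|Z) = 0.5150

I(X;Y|Z) = 0.2804 + 0.2361 - 0.5150 = 0.0015 dits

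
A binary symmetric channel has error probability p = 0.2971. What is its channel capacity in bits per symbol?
0.1223 bits

For a binary symmetric channel (BSC) with error probability p:
Capacity C = 1 - H(p) bits per symbol

where H(p) = -p log₂(p) - (1-p) log₂(1-p) is the binary entropy function.

H(0.2971) = 0.8777 bits
C = 1 - 0.8777 = 0.1223 bits per symbol

This means we can reliably transmit up to 0.1223 bits of information per channel use.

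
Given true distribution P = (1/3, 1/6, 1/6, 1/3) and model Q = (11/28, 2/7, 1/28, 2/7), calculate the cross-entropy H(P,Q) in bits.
2.1542 bits

Cross-entropy: H(P,Q) = -Σ p(x) log q(x)

Alternatively: H(P,Q) = H(P) + D_KL(P||Q)
H(P) = 1.9183 bits
D_KL(P||Q) = 0.2359 bits

H(P,Q) = 1.9183 + 0.2359 = 2.1542 bits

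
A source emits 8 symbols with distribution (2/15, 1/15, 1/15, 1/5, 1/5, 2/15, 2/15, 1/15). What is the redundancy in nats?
0.0881 nats

Redundancy measures how far a source is from maximum entropy:
R = H_max - H(X)

Maximum entropy for 8 symbols: H_max = log_e(8) = 2.0794 nats
Actual entropy: H(X) = 1.9913 nats
Redundancy: R = 2.0794 - 1.9913 = 0.0881 nats

This redundancy represents potential for compression: the source could be compressed by 0.0881 nats per symbol.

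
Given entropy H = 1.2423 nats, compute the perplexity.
3.4636

Perplexity is e^H (or exp(H) for natural log).

H = 1.2423 nats
Perplexity = e^1.2423 = 3.4636

Interpretation: The model's uncertainty is equivalent to choosing uniformly among 3.5 options.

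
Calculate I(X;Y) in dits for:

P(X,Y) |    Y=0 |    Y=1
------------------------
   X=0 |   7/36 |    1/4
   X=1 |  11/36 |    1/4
0.0027 dits

Mutual information: I(X;Y) = H(X) + H(Y) - H(X,Y)

Marginals:
P(X) = (4/9, 5/9), H(X) = 0.2983 dits
P(Y) = (1/2, 1/2), H(Y) = 0.3010 dits

Joint entropy: H(X,Y) = 0.5967 dits

I(X;Y) = 0.2983 + 0.3010 - 0.5967 = 0.0027 dits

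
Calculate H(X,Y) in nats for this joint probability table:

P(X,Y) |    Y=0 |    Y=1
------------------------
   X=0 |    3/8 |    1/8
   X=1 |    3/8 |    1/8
1.2555 nats

Joint entropy is H(X,Y) = -Σ_{x,y} p(x,y) log p(x,y).

Summing over all non-zero entries:
H(X,Y) = -[3/8·log_e(3/8) + 1/8·log_e(1/8) + 3/8·log_e(3/8) + 1/8·log_e(1/8)]
H(X,Y) = 1.2555 nats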